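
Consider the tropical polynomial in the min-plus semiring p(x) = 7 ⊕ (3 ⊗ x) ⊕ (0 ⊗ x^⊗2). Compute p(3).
p(3) = 6

A tropical monomial a ⊗ x^⊗i evaluates to a + i · x. Evaluating each term at x = 3:
  Term 0 contributes 7 + 0 · 3 = 7
  Term 1 contributes 3 + 1 · 3 = 6
  Term 2 contributes 0 + 2 · 3 = 6
p(3) = ⊕ of these = min[7, 6, 6] = 6.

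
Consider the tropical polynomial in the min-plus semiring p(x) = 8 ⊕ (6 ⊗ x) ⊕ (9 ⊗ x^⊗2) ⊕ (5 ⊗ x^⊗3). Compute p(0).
p(0) = 5

A tropical monomial a ⊗ x^⊗i evaluates to a + i · x. Evaluating each term at x = 0:
  Term 0 contributes 8 + 0 · 0 = 8
  Term 1 contributes 6 + 1 · 0 = 6
  Term 2 contributes 9 + 2 · 0 = 9
  Term 3 contributes 5 + 3 · 0 = 5
p(0) = ⊕ of these = min[8, 6, 9, 5] = 5.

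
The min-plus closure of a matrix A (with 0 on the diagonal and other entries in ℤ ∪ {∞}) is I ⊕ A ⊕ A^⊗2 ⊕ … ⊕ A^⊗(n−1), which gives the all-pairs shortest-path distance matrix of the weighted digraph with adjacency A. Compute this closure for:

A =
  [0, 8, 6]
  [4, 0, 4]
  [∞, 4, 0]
Closure =
  [0, 8, 6]
  [4, 0, 4]
  [8, 4, 0]

This is the Floyd-Warshall all-pairs shortest-path computation. For each intermediate vertex k = 0, 1, …, 2, update dist[i][j] ← min(dist[i][j], dist[i][k] + dist[k][j]). The final matrix gives, for each (i, j), the minimum total weight of any directed path from i to j (possibly empty when i = j).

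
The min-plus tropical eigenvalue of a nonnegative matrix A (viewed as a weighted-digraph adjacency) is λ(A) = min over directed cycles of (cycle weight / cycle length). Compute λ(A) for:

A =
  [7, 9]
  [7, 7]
λ(A) = 7

Enumerate directed cycles and compute their means (weight / length). Sample:
  cycle 0 → 0: weight = 7, length = 1, mean = 7/1 ≈ 7.000
  cycle 1 → 1: weight = 7, length = 1, mean = 7/1 ≈ 7.000
  cycle 0 → 1 → 0: weight = 16, length = 2, mean = 16/2 ≈ 8.000
  cycle 1 → 0 → 1: weight = 16, length = 2, mean = 16/2 ≈ 8.000
Minimum mean = 7.000, attained e.g. along the cycle 0 → 0 with weight 7 and length 1. So λ(A) = 7/1 = 7.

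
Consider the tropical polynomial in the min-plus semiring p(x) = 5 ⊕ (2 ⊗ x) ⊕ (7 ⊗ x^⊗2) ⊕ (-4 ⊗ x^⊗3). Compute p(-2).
p(-2) = -10

A tropical monomial a ⊗ x^⊗i evaluates to a + i · x. Evaluating each term at x = -2:
  Term 0 contributes 5 + 0 · -2 = 5
  Term 1 contributes 2 + 1 · -2 = 0
  Term 2 contributes 7 + 2 · -2 = 3
  Term 3 contributes -4 + 3 · -2 = -10
p(-2) = ⊕ of these = min[5, 0, 3, -10] = -10.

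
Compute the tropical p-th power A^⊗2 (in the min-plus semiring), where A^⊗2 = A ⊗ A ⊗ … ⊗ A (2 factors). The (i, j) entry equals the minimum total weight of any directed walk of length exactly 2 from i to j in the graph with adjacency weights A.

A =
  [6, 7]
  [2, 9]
A^⊗2 =
  [9, 13]
  [8, 9]

Each entry (A^⊗2)_ij equals the minimum over all length-2 walks i = v_0 → v_1 → … → v_2 = j of Σ_t A[v_t][v_{t+1}]. For example, for (i, j) = (0, 1) we minimise over 2 possible intermediate vertex sequences; the minimum is 13, attained along the walk 0 → 0 → 1.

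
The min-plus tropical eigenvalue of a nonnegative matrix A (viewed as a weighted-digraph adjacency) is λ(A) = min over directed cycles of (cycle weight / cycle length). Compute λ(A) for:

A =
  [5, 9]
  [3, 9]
λ(A) = 5

Enumerate directed cycles and compute their means (weight / length). Sample:
  cycle 0 → 0: weight = 5, length = 1, mean = 5/1 ≈ 5.000
  cycle 1 → 1: weight = 9, length = 1, mean = 9/1 ≈ 9.000
  cycle 0 → 1 → 0: weight = 12, length = 2, mean = 12/2 ≈ 6.000
  cycle 1 → 0 → 1: weight = 12, length = 2, mean = 12/2 ≈ 6.000
Minimum mean = 5.000, attained e.g. along the cycle 0 → 0 with weight 5 and length 1. So λ(A) = 5/1 = 5.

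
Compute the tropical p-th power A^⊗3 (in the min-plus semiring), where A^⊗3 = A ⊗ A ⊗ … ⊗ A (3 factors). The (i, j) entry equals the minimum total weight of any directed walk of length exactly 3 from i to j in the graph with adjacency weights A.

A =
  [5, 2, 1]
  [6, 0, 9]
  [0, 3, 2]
A^⊗3 =
  [3, 2, 2]
  [6, 0, 7]
  [1, 2, 3]

Each entry (A^⊗3)_ij equals the minimum over all length-3 walks i = v_0 → v_1 → … → v_3 = j of Σ_t A[v_t][v_{t+1}]. For example, for (i, j) = (0, 2) we minimise over 9 possible intermediate vertex sequences; the minimum is 2, attained along the walk 0 → 2 → 0 → 2.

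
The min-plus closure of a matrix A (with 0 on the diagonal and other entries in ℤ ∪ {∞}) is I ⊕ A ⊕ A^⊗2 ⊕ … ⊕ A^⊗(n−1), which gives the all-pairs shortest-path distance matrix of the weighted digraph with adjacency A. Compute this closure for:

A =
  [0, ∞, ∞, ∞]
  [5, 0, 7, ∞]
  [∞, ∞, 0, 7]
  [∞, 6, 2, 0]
Closure =
  [0, ∞, ∞, ∞]
  [5, 0, 7, 14]
  [18, 13, 0, 7]
  [11, 6, 2, 0]

This is the Floyd-Warshall all-pairs shortest-path computation. For each intermediate vertex k = 0, 1, …, 3, update dist[i][j] ← min(dist[i][j], dist[i][k] + dist[k][j]). The final matrix gives, for each (i, j), the minimum total weight of any directed path from i to j (possibly empty when i = j).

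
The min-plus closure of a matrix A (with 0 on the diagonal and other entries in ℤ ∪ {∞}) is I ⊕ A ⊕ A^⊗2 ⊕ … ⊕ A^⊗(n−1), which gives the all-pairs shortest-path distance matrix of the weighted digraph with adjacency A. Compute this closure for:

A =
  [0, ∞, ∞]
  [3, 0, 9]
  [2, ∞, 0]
Closure =
  [0, ∞, ∞]
  [3, 0, 9]
  [2, ∞, 0]

This is the Floyd-Warshall all-pairs shortest-path computation. For each intermediate vertex k = 0, 1, …, 2, update dist[i][j] ← min(dist[i][j], dist[i][k] + dist[k][j]). The final matrix gives, for each (i, j), the minimum total weight of any directed path from i to j (possibly empty when i = j).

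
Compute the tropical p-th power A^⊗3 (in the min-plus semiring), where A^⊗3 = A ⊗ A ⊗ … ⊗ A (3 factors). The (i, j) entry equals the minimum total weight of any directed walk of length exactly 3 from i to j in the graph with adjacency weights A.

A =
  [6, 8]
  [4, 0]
A^⊗3 =
  [12, 8]
  [4, 0]

Each entry (A^⊗3)_ij equals the minimum over all length-3 walks i = v_0 → v_1 → … → v_3 = j of Σ_t A[v_t][v_{t+1}]. For example, for (i, j) = (0, 1) we minimise over 4 possible intermediate vertex sequences; the minimum is 8, attained along the walk 0 → 1 → 1 → 1.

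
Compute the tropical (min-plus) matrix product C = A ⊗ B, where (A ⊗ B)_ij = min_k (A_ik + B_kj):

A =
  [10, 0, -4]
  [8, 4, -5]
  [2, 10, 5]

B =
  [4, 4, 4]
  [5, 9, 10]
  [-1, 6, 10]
A ⊗ B =
  [-5, 2, 6]
  [-6, 1, 5]
  [4, 6, 6]

Apply the min-plus product entry-by-entry:
  C[0][0] = min over k of (A[0][0] + B[0][0] = 10 + 4 = 14, A[0][1] + B[1][0] = 0 + 5 = 5, A[0][2] + B[2][0] = -4 + -1 = -5) = -5 (attained at k = 2)
  C[0][1] = min over k of (A[0][0] + B[0][1] = 10 + 4 = 14, A[0][1] + B[1][1] = 0 + 9 = 9, A[0][2] + B[2][1] = -4 + 6 = 2) = 2 (attained at k = 2)
  C[0][2] = min over k of (A[0][0] + B[0][2] = 10 + 4 = 14, A[0][1] + B[1][2] = 0 + 10 = 10, A[0][2] + B[2][2] = -4 + 10 = 6) = 6 (attained at k = 2)
  C[1][0] = min over k of (A[1][0] + B[0][0] = 8 + 4 = 12, A[1][1] + B[1][0] = 4 + 5 = 9, A[1][2] + B[2][0] = -5 + -1 = -6) = -6 (attained at k = 2)
  C[1][1] = min over k of (A[1][0] + B[0][1] = 8 + 4 = 12, A[1][1] + B[1][1] = 4 + 9 = 13, A[1][2] + B[2][1] = -5 + 6 = 1) = 1 (attained at k = 2)
  C[1][2] = min over k of (A[1][0] + B[0][2] = 8 + 4 = 12, A[1][1] + B[1][2] = 4 + 10 = 14, A[1][2] + B[2][2] = -5 + 10 = 5) = 5 (attained at k = 2)
  C[2][0] = min over k of (A[2][0] + B[0][0] = 2 + 4 = 6, A[2][1] + B[1][0] = 10 + 5 = 15, A[2][2] + B[2][0] = 5 + -1 = 4) = 4 (attained at k = 2)
  C[2][1] = min over k of (A[2][0] + B[0][1] = 2 + 4 = 6, A[2][1] + B[1][1] = 10 + 9 = 19, A[2][2] + B[2][1] = 5 + 6 = 11) = 6 (attained at k = 0)
  C[2][2] = min over k of (A[2][0] + B[0][2] = 2 + 4 = 6, A[2][1] + B[1][2] = 10 + 10 = 20, A[2][2] + B[2][2] = 5 + 10 = 15) = 6 (attained at k = 0)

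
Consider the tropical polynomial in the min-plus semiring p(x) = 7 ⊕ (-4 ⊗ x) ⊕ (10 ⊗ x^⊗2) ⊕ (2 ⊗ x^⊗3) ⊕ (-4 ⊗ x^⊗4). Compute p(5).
p(5) = 1

A tropical monomial a ⊗ x^⊗i evaluates to a + i · x. Evaluating each term at x = 5:
  Term 0 contributes 7 + 0 · 5 = 7
  Term 1 contributes -4 + 1 · 5 = 1
  Term 2 contributes 10 + 2 · 5 = 20
  Term 3 contributes 2 + 3 · 5 = 17
  Term 4 contributes -4 + 4 · 5 = 16
p(5) = ⊕ of these = min[7, 1, 20, 17, 16] = 1.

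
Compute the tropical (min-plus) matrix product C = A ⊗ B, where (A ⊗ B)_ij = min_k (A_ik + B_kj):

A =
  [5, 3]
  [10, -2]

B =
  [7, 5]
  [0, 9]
A ⊗ B =
  [3, 10]
  [-2, 7]

Apply the min-plus product entry-by-entry:
  C[0][0] = min over k of (A[0][0] + B[0][0] = 5 + 7 = 12, A[0][1] + B[1][0] = 3 + 0 = 3) = 3 (attained at k = 1)
  C[0][1] = min over k of (A[0][0] + B[0][1] = 5 + 5 = 10, A[0][1] + B[1][1] = 3 + 9 = 12) = 10 (attained at k = 0)
  C[1][0] = min over k of (A[1][0] + B[0][0] = 10 + 7 = 17, A[1][1] + B[1][0] = -2 + 0 = -2) = -2 (attained at k = 1)
  C[1][1] = min over k of (A[1][0] + B[0][1] = 10 + 5 = 15, A[1][1] + B[1][1] = -2 + 9 = 7) = 7 (attained at k = 1)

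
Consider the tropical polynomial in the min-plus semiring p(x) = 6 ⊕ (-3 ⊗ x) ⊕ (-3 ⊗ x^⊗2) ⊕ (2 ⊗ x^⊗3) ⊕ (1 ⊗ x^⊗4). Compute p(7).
p(7) = 4

A tropical monomial a ⊗ x^⊗i evaluates to a + i · x. Evaluating each term at x = 7:
  Term 0 contributes 6 + 0 · 7 = 6
  Term 1 contributes -3 + 1 · 7 = 4
  Term 2 contributes -3 + 2 · 7 = 11
  Term 3 contributes 2 + 3 · 7 = 23
  Term 4 contributes 1 + 4 · 7 = 29
p(7) = ⊕ of these = min[6, 4, 11, 23, 29] = 4.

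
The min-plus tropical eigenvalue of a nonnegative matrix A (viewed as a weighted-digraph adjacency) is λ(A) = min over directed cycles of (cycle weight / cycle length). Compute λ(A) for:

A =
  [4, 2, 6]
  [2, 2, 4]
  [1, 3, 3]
λ(A) = 2

Enumerate directed cycles and compute their means (weight / length). Sample:
  cycle 0 → 0: weight = 4, length = 1, mean = 4/1 ≈ 4.000
  cycle 1 → 1: weight = 2, length = 1, mean = 2/1 ≈ 2.000
  cycle 2 → 2: weight = 3, length = 1, mean = 3/1 ≈ 3.000
  cycle 0 → 1 → 0: weight = 4, length = 2, mean = 4/2 ≈ 2.000
  cycle 0 → 2 → 0: weight = 7, length = 2, mean = 7/2 ≈ 3.500
  cycle 1 → 0 → 1: weight = 4, length = 2, mean = 4/2 ≈ 2.000
Minimum mean = 2.000, attained e.g. along the cycle 1 → 1 with weight 2 and length 1. So λ(A) = 2/1 = 2.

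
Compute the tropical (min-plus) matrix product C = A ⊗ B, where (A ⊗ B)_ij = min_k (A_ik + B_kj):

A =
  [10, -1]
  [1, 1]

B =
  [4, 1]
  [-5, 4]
A ⊗ B =
  [-6, 3]
  [-4, 2]

Apply the min-plus product entry-by-entry:
  C[0][0] = min over k of (A[0][0] + B[0][0] = 10 + 4 = 14, A[0][1] + B[1][0] = -1 + -5 = -6) = -6 (attained at k = 1)
  C[0][1] = min over k of (A[0][0] + B[0][1] = 10 + 1 = 11, A[0][1] + B[1][1] = -1 + 4 = 3) = 3 (attained at k = 1)
  C[1][0] = min over k of (A[1][0] + B[0][0] = 1 + 4 = 5, A[1][1] + B[1][0] = 1 + -5 = -4) = -4 (attained at k = 1)
  C[1][1] = min over k of (A[1][0] + B[0][1] = 1 + 1 = 2, A[1][1] + B[1][1] = 1 + 4 = 5) = 2 (attained at k = 0)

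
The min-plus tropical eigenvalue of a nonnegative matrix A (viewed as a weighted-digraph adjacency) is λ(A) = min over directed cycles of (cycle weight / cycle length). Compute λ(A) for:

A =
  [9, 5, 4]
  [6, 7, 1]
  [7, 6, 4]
λ(A) = 7/2

Enumerate directed cycles and compute their means (weight / length). Sample:
  cycle 0 → 0: weight = 9, length = 1, mean = 9/1 ≈ 9.000
  cycle 1 → 1: weight = 7, length = 1, mean = 7/1 ≈ 7.000
  cycle 2 → 2: weight = 4, length = 1, mean = 4/1 ≈ 4.000
  cycle 0 → 1 → 0: weight = 11, length = 2, mean = 11/2 ≈ 5.500
  cycle 0 → 2 → 0: weight = 11, length = 2, mean = 11/2 ≈ 5.500
  cycle 1 → 0 → 1: weight = 11, length = 2, mean = 11/2 ≈ 5.500
Minimum mean = 3.500, attained e.g. along the cycle 1 → 2 → 1 with weight 7 and length 2. So λ(A) = 7/2 = 7/2.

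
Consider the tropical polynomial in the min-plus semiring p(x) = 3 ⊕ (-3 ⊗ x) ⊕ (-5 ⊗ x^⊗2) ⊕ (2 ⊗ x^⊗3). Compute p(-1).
p(-1) = -7

A tropical monomial a ⊗ x^⊗i evaluates to a + i · x. Evaluating each term at x = -1:
  Term 0 contributes 3 + 0 · -1 = 3
  Term 1 contributes -3 + 1 · -1 = -4
  Term 2 contributes -5 + 2 · -1 = -7
  Term 3 contributes 2 + 3 · -1 = -1
p(-1) = ⊕ of these = min[3, -4, -7, -1] = -7.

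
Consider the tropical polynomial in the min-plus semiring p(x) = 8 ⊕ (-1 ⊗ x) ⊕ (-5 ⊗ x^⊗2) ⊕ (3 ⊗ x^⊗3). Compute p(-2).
p(-2) = -9

A tropical monomial a ⊗ x^⊗i evaluates to a + i · x. Evaluating each term at x = -2:
  Term 0 contributes 8 + 0 · -2 = 8
  Term 1 contributes -1 + 1 · -2 = -3
  Term 2 contributes -5 + 2 · -2 = -9
  Term 3 contributes 3 + 3 · -2 = -3
p(-2) = ⊕ of these = min[8, -3, -9, -3] = -9.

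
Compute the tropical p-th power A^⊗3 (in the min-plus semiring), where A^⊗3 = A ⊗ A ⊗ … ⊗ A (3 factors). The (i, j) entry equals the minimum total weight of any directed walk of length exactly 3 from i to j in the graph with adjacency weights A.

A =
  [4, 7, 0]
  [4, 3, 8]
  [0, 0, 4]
A^⊗3 =
  [4, 3, 0]
  [4, 4, 7]
  [0, 0, 4]

Each entry (A^⊗3)_ij equals the minimum over all length-3 walks i = v_0 → v_1 → … → v_3 = j of Σ_t A[v_t][v_{t+1}]. For example, for (i, j) = (0, 2) we minimise over 9 possible intermediate vertex sequences; the minimum is 0, attained along the walk 0 → 2 → 0 → 2.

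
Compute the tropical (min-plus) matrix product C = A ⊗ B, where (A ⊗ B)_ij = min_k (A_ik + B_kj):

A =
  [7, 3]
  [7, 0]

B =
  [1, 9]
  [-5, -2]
A ⊗ B =
  [-2, 1]
  [-5, -2]

Apply the min-plus product entry-by-entry:
  C[0][0] = min over k of (A[0][0] + B[0][0] = 7 + 1 = 8, A[0][1] + B[1][0] = 3 + -5 = -2) = -2 (attained at k = 1)
  C[0][1] = min over k of (A[0][0] + B[0][1] = 7 + 9 = 16, A[0][1] + B[1][1] = 3 + -2 = 1) = 1 (attained at k = 1)
  C[1][0] = min over k of (A[1][0] + B[0][0] = 7 + 1 = 8, A[1][1] + B[1][0] = 0 + -5 = -5) = -5 (attained at k = 1)
  C[1][1] = min over k of (A[1][0] + B[0][1] = 7 + 9 = 16, A[1][1] + B[1][1] = 0 + -2 = -2) = -2 (attained at k = 1)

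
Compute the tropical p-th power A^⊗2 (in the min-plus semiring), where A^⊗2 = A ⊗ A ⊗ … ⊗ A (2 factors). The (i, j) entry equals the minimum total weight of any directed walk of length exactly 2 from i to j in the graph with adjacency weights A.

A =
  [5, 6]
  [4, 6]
A^⊗2 =
  [10, 11]
  [9, 10]

Each entry (A^⊗2)_ij equals the minimum over all length-2 walks i = v_0 → v_1 → … → v_2 = j of Σ_t A[v_t][v_{t+1}]. For example, for (i, j) = (0, 1) we minimise over 2 possible intermediate vertex sequences; the minimum is 11, attained along the walk 0 → 0 → 1.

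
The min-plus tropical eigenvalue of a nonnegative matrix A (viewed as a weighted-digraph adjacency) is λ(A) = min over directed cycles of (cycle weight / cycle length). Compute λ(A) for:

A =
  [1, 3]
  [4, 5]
λ(A) = 1

Enumerate directed cycles and compute their means (weight / length). Sample:
  cycle 0 → 0: weight = 1, length = 1, mean = 1/1 ≈ 1.000
  cycle 1 → 1: weight = 5, length = 1, mean = 5/1 ≈ 5.000
  cycle 0 → 1 → 0: weight = 7, length = 2, mean = 7/2 ≈ 3.500
  cycle 1 → 0 → 1: weight = 7, length = 2, mean = 7/2 ≈ 3.500
Minimum mean = 1.000, attained e.g. along the cycle 0 → 0 with weight 1 and length 1. So λ(A) = 1/1 = 1.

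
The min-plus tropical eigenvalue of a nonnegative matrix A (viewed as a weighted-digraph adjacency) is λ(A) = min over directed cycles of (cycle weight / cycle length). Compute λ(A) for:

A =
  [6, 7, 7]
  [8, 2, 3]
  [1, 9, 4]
λ(A) = 2

Enumerate directed cycles and compute their means (weight / length). Sample:
  cycle 0 → 0: weight = 6, length = 1, mean = 6/1 ≈ 6.000
  cycle 1 → 1: weight = 2, length = 1, mean = 2/1 ≈ 2.000
  cycle 2 → 2: weight = 4, length = 1, mean = 4/1 ≈ 4.000
  cycle 0 → 1 → 0: weight = 15, length = 2, mean = 15/2 ≈ 7.500
  cycle 0 → 2 → 0: weight = 8, length = 2, mean = 8/2 ≈ 4.000
  cycle 1 → 0 → 1: weight = 15, length = 2, mean = 15/2 ≈ 7.500
Minimum mean = 2.000, attained e.g. along the cycle 1 → 1 with weight 2 and length 1. So λ(A) = 2/1 = 2.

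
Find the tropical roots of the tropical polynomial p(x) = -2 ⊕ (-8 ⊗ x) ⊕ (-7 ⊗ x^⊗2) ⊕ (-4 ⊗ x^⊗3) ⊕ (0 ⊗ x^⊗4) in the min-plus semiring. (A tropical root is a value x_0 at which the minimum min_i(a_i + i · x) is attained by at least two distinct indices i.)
Roots: {-4, -3, -1, 6}

Each tropical root is a break point of the lower envelope of the lines y = a_i + i · x (there are 5 lines, with slopes 0, 1, ..., 4). Only the lines that attain the minimum somewhere contribute to roots; other lines are dominated. Here the surviving (envelope) indices are i = 4, i = 3, i = 2, i = 1, i = 0.
Intersections between consecutive envelope lines give the roots: for adjacent envelope indices i < j the intersection is x = (a_i − a_j) / (j − i). Reading off the sorted break points: {-4, -3, -1, 6}.
Verification: at each break x_0, at least two indices attain the minimum of min_i(a_i + i · x_0).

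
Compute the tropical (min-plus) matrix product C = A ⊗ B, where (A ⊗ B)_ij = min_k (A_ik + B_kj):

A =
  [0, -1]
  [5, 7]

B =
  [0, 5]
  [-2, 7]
A ⊗ B =
  [-3, 5]
  [5, 10]

Apply the min-plus product entry-by-entry:
  C[0][0] = min over k of (A[0][0] + B[0][0] = 0 + 0 = 0, A[0][1] + B[1][0] = -1 + -2 = -3) = -3 (attained at k = 1)
  C[0][1] = min over k of (A[0][0] + B[0][1] = 0 + 5 = 5, A[0][1] + B[1][1] = -1 + 7 = 6) = 5 (attained at k = 0)
  C[1][0] = min over k of (A[1][0] + B[0][0] = 5 + 0 = 5, A[1][1] + B[1][0] = 7 + -2 = 5) = 5 (attained at k = 0)
  C[1][1] = min over k of (A[1][0] + B[0][1] = 5 + 5 = 10, A[1][1] + B[1][1] = 7 + 7 = 14) = 10 (attained at k = 0)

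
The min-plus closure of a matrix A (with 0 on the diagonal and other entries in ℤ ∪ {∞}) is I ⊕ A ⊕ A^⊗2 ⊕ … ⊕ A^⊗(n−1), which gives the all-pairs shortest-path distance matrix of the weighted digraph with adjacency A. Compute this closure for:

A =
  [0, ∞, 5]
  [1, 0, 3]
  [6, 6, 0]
Closure =
  [0, 11, 5]
  [1, 0, 3]
  [6, 6, 0]

This is the Floyd-Warshall all-pairs shortest-path computation. For each intermediate vertex k = 0, 1, …, 2, update dist[i][j] ← min(dist[i][j], dist[i][k] + dist[k][j]). The final matrix gives, for each (i, j), the minimum total weight of any directed path from i to j (possibly empty when i = j).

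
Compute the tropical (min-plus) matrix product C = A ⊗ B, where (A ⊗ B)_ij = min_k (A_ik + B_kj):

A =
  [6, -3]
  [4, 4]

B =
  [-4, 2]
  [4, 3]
A ⊗ B =
  [1, 0]
  [0, 6]

Apply the min-plus product entry-by-entry:
  C[0][0] = min over k of (A[0][0] + B[0][0] = 6 + -4 = 2, A[0][1] + B[1][0] = -3 + 4 = 1) = 1 (attained at k = 1)
  C[0][1] = min over k of (A[0][0] + B[0][1] = 6 + 2 = 8, A[0][1] + B[1][1] = -3 + 3 = 0) = 0 (attained at k = 1)
  C[1][0] = min over k of (A[1][0] + B[0][0] = 4 + -4 = 0, A[1][1] + B[1][0] = 4 + 4 = 8) = 0 (attained at k = 0)
  C[1][1] = min over k of (A[1][0] + B[0][1] = 4 + 2 = 6, A[1][1] + B[1][1] = 4 + 3 = 7) = 6 (attained at k = 0)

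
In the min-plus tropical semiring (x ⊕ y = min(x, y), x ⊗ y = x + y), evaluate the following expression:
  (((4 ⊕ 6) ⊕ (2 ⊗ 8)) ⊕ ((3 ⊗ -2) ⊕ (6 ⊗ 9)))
(((4 ⊕ 6) ⊕ (2 ⊗ 8)) ⊕ ((3 ⊗ -2) ⊕ (6 ⊗ 9))) = 1

Expand innermost to outermost. Recall ⊕ takes the minimum of its arguments and ⊗ takes their sum. Working out the expression (((4 ⊕ 6) ⊕ (2 ⊗ 8)) ⊕ ((3 ⊗ -2) ⊕ (6 ⊗ 9))) gives 1.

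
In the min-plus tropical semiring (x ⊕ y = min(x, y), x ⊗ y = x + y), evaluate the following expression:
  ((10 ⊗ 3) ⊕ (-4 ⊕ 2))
((10 ⊗ 3) ⊕ (-4 ⊕ 2)) = -4

Expand innermost to outermost. Recall ⊕ takes the minimum of its arguments and ⊗ takes their sum. Working out the expression ((10 ⊗ 3) ⊕ (-4 ⊕ 2)) gives -4.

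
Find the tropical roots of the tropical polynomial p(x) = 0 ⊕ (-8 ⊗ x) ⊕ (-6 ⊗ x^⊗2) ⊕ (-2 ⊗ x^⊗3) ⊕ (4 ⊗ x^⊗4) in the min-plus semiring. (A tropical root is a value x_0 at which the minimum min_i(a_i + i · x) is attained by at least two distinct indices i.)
Roots: {-6, -4, -2, 8}

Each tropical root is a break point of the lower envelope of the lines y = a_i + i · x (there are 5 lines, with slopes 0, 1, ..., 4). Only the lines that attain the minimum somewhere contribute to roots; other lines are dominated. Here the surviving (envelope) indices are i = 4, i = 3, i = 2, i = 1, i = 0.
Intersections between consecutive envelope lines give the roots: for adjacent envelope indices i < j the intersection is x = (a_i − a_j) / (j − i). Reading off the sorted break points: {-6, -4, -2, 8}.
Verification: at each break x_0, at least two indices attain the minimum of min_i(a_i + i · x_0).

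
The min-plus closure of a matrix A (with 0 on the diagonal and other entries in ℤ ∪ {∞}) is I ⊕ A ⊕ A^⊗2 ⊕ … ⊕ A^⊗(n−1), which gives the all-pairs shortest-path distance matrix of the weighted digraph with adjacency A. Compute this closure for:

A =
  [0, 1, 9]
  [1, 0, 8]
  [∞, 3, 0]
Closure =
  [0, 1, 9]
  [1, 0, 8]
  [4, 3, 0]

This is the Floyd-Warshall all-pairs shortest-path computation. For each intermediate vertex k = 0, 1, …, 2, update dist[i][j] ← min(dist[i][j], dist[i][k] + dist[k][j]). The final matrix gives, for each (i, j), the minimum total weight of any directed path from i to j (possibly empty when i = j).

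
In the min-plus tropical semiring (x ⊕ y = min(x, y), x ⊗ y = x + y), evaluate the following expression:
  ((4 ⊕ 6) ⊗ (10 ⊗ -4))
((4 ⊕ 6) ⊗ (10 ⊗ -4)) = 10

Expand innermost to outermost. Recall ⊕ takes the minimum of its arguments and ⊗ takes their sum. Working out the expression ((4 ⊕ 6) ⊗ (10 ⊗ -4)) gives 10.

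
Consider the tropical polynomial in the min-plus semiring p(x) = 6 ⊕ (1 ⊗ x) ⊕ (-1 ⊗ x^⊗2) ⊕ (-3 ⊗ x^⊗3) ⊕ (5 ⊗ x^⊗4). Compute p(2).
p(2) = 3

A tropical monomial a ⊗ x^⊗i evaluates to a + i · x. Evaluating each term at x = 2:
  Term 0 contributes 6 + 0 · 2 = 6
  Term 1 contributes 1 + 1 · 2 = 3
  Term 2 contributes -1 + 2 · 2 = 3
  Term 3 contributes -3 + 3 · 2 = 3
  Term 4 contributes 5 + 4 · 2 = 13
p(2) = ⊕ of these = min[6, 3, 3, 3, 13] = 3.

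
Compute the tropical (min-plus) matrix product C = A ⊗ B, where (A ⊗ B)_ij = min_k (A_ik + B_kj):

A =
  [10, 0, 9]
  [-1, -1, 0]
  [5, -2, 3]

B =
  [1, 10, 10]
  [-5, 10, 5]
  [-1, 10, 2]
A ⊗ B =
  [-5, 10, 5]
  [-6, 9, 2]
  [-7, 8, 3]

Apply the min-plus product entry-by-entry:
  C[0][0] = min over k of (A[0][0] + B[0][0] = 10 + 1 = 11, A[0][1] + B[1][0] = 0 + -5 = -5, A[0][2] + B[2][0] = 9 + -1 = 8) = -5 (attained at k = 1)
  C[0][1] = min over k of (A[0][0] + B[0][1] = 10 + 10 = 20, A[0][1] + B[1][1] = 0 + 10 = 10, A[0][2] + B[2][1] = 9 + 10 = 19) = 10 (attained at k = 1)
  C[0][2] = min over k of (A[0][0] + B[0][2] = 10 + 10 = 20, A[0][1] + B[1][2] = 0 + 5 = 5, A[0][2] + B[2][2] = 9 + 2 = 11) = 5 (attained at k = 1)
  C[1][0] = min over k of (A[1][0] + B[0][0] = -1 + 1 = 0, A[1][1] + B[1][0] = -1 + -5 = -6, A[1][2] + B[2][0] = 0 + -1 = -1) = -6 (attained at k = 1)
  C[1][1] = min over k of (A[1][0] + B[0][1] = -1 + 10 = 9, A[1][1] + B[1][1] = -1 + 10 = 9, A[1][2] + B[2][1] = 0 + 10 = 10) = 9 (attained at k = 0)
  C[1][2] = min over k of (A[1][0] + B[0][2] = -1 + 10 = 9, A[1][1] + B[1][2] = -1 + 5 = 4, A[1][2] + B[2][2] = 0 + 2 = 2) = 2 (attained at k = 2)
  C[2][0] = min over k of (A[2][0] + B[0][0] = 5 + 1 = 6, A[2][1] + B[1][0] = -2 + -5 = -7, A[2][2] + B[2][0] = 3 + -1 = 2) = -7 (attained at k = 1)
  C[2][1] = min over k of (A[2][0] + B[0][1] = 5 + 10 = 15, A[2][1] + B[1][1] = -2 + 10 = 8, A[2][2] + B[2][1] = 3 + 10 = 13) = 8 (attained at k = 1)
  C[2][2] = min over k of (A[2][0] + B[0][2] = 5 + 10 = 15, A[2][1] + B[1][2] = -2 + 5 = 3, A[2][2] + B[2][2] = 3 + 2 = 5) = 3 (attained at k = 1)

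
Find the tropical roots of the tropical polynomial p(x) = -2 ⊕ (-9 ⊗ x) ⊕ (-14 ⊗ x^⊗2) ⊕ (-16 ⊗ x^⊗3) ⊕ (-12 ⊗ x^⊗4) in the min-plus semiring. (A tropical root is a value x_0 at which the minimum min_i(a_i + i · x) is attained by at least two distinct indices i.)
Roots: {-4, 2, 5, 7}

Each tropical root is a break point of the lower envelope of the lines y = a_i + i · x (there are 5 lines, with slopes 0, 1, ..., 4). Only the lines that attain the minimum somewhere contribute to roots; other lines are dominated. Here the surviving (envelope) indices are i = 4, i = 3, i = 2, i = 1, i = 0.
Intersections between consecutive envelope lines give the roots: for adjacent envelope indices i < j the intersection is x = (a_i − a_j) / (j − i). Reading off the sorted break points: {-4, 2, 5, 7}.
Verification: at each break x_0, at least two indices attain the minimum of min_i(a_i + i · x_0).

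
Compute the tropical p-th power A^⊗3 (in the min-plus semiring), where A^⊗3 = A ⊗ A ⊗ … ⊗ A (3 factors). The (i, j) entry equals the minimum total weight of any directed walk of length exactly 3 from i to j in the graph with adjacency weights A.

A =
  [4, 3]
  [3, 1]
A^⊗3 =
  [7, 5]
  [5, 3]

Each entry (A^⊗3)_ij equals the minimum over all length-3 walks i = v_0 → v_1 → … → v_3 = j of Σ_t A[v_t][v_{t+1}]. For example, for (i, j) = (0, 1) we minimise over 4 possible intermediate vertex sequences; the minimum is 5, attained along the walk 0 → 1 → 1 → 1.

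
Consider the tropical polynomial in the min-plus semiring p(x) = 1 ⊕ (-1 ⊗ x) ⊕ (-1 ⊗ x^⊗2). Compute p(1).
p(1) = 0

A tropical monomial a ⊗ x^⊗i evaluates to a + i · x. Evaluating each term at x = 1:
  Term 0 contributes 1 + 0 · 1 = 1
  Term 1 contributes -1 + 1 · 1 = 0
  Term 2 contributes -1 + 2 · 1 = 1
p(1) = ⊕ of these = min[1, 0, 1] = 0.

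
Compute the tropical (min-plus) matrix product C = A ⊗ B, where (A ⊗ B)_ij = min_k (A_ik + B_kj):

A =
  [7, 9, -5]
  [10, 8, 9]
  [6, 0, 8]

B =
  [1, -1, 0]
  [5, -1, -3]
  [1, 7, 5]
A ⊗ B =
  [-4, 2, 0]
  [10, 7, 5]
  [5, -1, -3]

Apply the min-plus product entry-by-entry:
  C[0][0] = min over k of (A[0][0] + B[0][0] = 7 + 1 = 8, A[0][1] + B[1][0] = 9 + 5 = 14, A[0][2] + B[2][0] = -5 + 1 = -4) = -4 (attained at k = 2)
  C[0][1] = min over k of (A[0][0] + B[0][1] = 7 + -1 = 6, A[0][1] + B[1][1] = 9 + -1 = 8, A[0][2] + B[2][1] = -5 + 7 = 2) = 2 (attained at k = 2)
  C[0][2] = min over k of (A[0][0] + B[0][2] = 7 + 0 = 7, A[0][1] + B[1][2] = 9 + -3 = 6, A[0][2] + B[2][2] = -5 + 5 = 0) = 0 (attained at k = 2)
  C[1][0] = min over k of (A[1][0] + B[0][0] = 10 + 1 = 11, A[1][1] + B[1][0] = 8 + 5 = 13, A[1][2] + B[2][0] = 9 + 1 = 10) = 10 (attained at k = 2)
  C[1][1] = min over k of (A[1][0] + B[0][1] = 10 + -1 = 9, A[1][1] + B[1][1] = 8 + -1 = 7, A[1][2] + B[2][1] = 9 + 7 = 16) = 7 (attained at k = 1)
  C[1][2] = min over k of (A[1][0] + B[0][2] = 10 + 0 = 10, A[1][1] + B[1][2] = 8 + -3 = 5, A[1][2] + B[2][2] = 9 + 5 = 14) = 5 (attained at k = 1)
  C[2][0] = min over k of (A[2][0] + B[0][0] = 6 + 1 = 7, A[2][1] + B[1][0] = 0 + 5 = 5, A[2][2] + B[2][0] = 8 + 1 = 9) = 5 (attained at k = 1)
  C[2][1] = min over k of (A[2][0] + B[0][1] = 6 + -1 = 5, A[2][1] + B[1][1] = 0 + -1 = -1, A[2][2] + B[2][1] = 8 + 7 = 15) = -1 (attained at k = 1)
  C[2][2] = min over k of (A[2][0] + B[0][2] = 6 + 0 = 6, A[2][1] + B[1][2] = 0 + -3 = -3, A[2][2] + B[2][2] = 8 + 5 = 13) = -3 (attained at k = 1)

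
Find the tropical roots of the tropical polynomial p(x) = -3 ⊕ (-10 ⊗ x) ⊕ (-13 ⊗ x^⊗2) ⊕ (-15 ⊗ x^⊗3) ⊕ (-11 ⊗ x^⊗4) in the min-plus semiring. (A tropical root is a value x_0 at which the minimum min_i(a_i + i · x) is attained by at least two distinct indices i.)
Roots: {-4, 2, 3, 7}

Each tropical root is a break point of the lower envelope of the lines y = a_i + i · x (there are 5 lines, with slopes 0, 1, ..., 4). Only the lines that attain the minimum somewhere contribute to roots; other lines are dominated. Here the surviving (envelope) indices are i = 4, i = 3, i = 2, i = 1, i = 0.
Intersections between consecutive envelope lines give the roots: for adjacent envelope indices i < j the intersection is x = (a_i − a_j) / (j − i). Reading off the sorted break points: {-4, 2, 3, 7}.
Verification: at each break x_0, at least two indices attain the minimum of min_i(a_i + i · x_0).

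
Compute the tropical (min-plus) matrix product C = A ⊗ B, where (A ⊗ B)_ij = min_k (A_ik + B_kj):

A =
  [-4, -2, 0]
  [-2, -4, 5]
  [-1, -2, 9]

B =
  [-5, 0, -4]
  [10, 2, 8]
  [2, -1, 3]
A ⊗ B =
  [-9, -4, -8]
  [-7, -2, -6]
  [-6, -1, -5]

Apply the min-plus product entry-by-entry:
  C[0][0] = min over k of (A[0][0] + B[0][0] = -4 + -5 = -9, A[0][1] + B[1][0] = -2 + 10 = 8, A[0][2] + B[2][0] = 0 + 2 = 2) = -9 (attained at k = 0)
  C[0][1] = min over k of (A[0][0] + B[0][1] = -4 + 0 = -4, A[0][1] + B[1][1] = -2 + 2 = 0, A[0][2] + B[2][1] = 0 + -1 = -1) = -4 (attained at k = 0)
  C[0][2] = min over k of (A[0][0] + B[0][2] = -4 + -4 = -8, A[0][1] + B[1][2] = -2 + 8 = 6, A[0][2] + B[2][2] = 0 + 3 = 3) = -8 (attained at k = 0)
  C[1][0] = min over k of (A[1][0] + B[0][0] = -2 + -5 = -7, A[1][1] + B[1][0] = -4 + 10 = 6, A[1][2] + B[2][0] = 5 + 2 = 7) = -7 (attained at k = 0)
  C[1][1] = min over k of (A[1][0] + B[0][1] = -2 + 0 = -2, A[1][1] + B[1][1] = -4 + 2 = -2, A[1][2] + B[2][1] = 5 + -1 = 4) = -2 (attained at k = 0)
  C[1][2] = min over k of (A[1][0] + B[0][2] = -2 + -4 = -6, A[1][1] + B[1][2] = -4 + 8 = 4, A[1][2] + B[2][2] = 5 + 3 = 8) = -6 (attained at k = 0)
  C[2][0] = min over k of (A[2][0] + B[0][0] = -1 + -5 = -6, A[2][1] + B[1][0] = -2 + 10 = 8, A[2][2] + B[2][0] = 9 + 2 = 11) = -6 (attained at k = 0)
  C[2][1] = min over k of (A[2][0] + B[0][1] = -1 + 0 = -1, A[2][1] + B[1][1] = -2 + 2 = 0, A[2][2] + B[2][1] = 9 + -1 = 8) = -1 (attained at k = 0)
  C[2][2] = min over k of (A[2][0] + B[0][2] = -1 + -4 = -5, A[2][1] + B[1][2] = -2 + 8 = 6, A[2][2] + B[2][2] = 9 + 3 = 12) = -5 (attained at k = 0)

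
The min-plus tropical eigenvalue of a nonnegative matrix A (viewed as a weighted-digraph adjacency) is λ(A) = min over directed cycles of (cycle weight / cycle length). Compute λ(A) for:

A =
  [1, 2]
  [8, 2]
λ(A) = 1

Enumerate directed cycles and compute their means (weight / length). Sample:
  cycle 0 → 0: weight = 1, length = 1, mean = 1/1 ≈ 1.000
  cycle 1 → 1: weight = 2, length = 1, mean = 2/1 ≈ 2.000
  cycle 0 → 1 → 0: weight = 10, length = 2, mean = 10/2 ≈ 5.000
  cycle 1 → 0 → 1: weight = 10, length = 2, mean = 10/2 ≈ 5.000
Minimum mean = 1.000, attained e.g. along the cycle 0 → 0 with weight 1 and length 1. So λ(A) = 1/1 = 1.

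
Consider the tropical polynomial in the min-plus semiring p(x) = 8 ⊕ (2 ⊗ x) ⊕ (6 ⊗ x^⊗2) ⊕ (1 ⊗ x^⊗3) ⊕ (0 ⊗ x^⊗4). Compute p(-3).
p(-3) = -12

A tropical monomial a ⊗ x^⊗i evaluates to a + i · x. Evaluating each term at x = -3:
  Term 0 contributes 8 + 0 · -3 = 8
  Term 1 contributes 2 + 1 · -3 = -1
  Term 2 contributes 6 + 2 · -3 = 0
  Term 3 contributes 1 + 3 · -3 = -8
  Term 4 contributes 0 + 4 · -3 = -12
p(-3) = ⊕ of these = min[8, -1, 0, -8, -12] = -12.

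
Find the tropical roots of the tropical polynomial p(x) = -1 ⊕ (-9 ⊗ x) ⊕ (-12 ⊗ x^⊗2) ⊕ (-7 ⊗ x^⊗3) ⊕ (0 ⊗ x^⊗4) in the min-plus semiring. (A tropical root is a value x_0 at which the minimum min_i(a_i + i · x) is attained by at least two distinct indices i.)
Roots: {-7, -5, 3, 8}

Each tropical root is a break point of the lower envelope of the lines y = a_i + i · x (there are 5 lines, with slopes 0, 1, ..., 4). Only the lines that attain the minimum somewhere contribute to roots; other lines are dominated. Here the surviving (envelope) indices are i = 4, i = 3, i = 2, i = 1, i = 0.
Intersections between consecutive envelope lines give the roots: for adjacent envelope indices i < j the intersection is x = (a_i − a_j) / (j − i). Reading off the sorted break points: {-7, -5, 3, 8}.
Verification: at each break x_0, at least two indices attain the minimum of min_i(a_i + i · x_0).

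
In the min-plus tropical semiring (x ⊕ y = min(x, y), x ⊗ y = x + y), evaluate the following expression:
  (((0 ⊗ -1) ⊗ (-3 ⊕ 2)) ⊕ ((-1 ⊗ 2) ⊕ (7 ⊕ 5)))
(((0 ⊗ -1) ⊗ (-3 ⊕ 2)) ⊕ ((-1 ⊗ 2) ⊕ (7 ⊕ 5))) = -4

Expand innermost to outermost. Recall ⊕ takes the minimum of its arguments and ⊗ takes their sum. Working out the expression (((0 ⊗ -1) ⊗ (-3 ⊕ 2)) ⊕ ((-1 ⊗ 2) ⊕ (7 ⊕ 5))) gives -4.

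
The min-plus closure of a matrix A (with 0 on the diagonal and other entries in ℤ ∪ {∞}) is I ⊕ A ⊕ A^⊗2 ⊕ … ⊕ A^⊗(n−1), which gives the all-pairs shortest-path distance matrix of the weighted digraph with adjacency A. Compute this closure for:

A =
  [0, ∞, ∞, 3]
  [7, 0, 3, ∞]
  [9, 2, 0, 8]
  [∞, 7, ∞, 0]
Closure =
  [0, 10, 13, 3]
  [7, 0, 3, 10]
  [9, 2, 0, 8]
  [14, 7, 10, 0]

This is the Floyd-Warshall all-pairs shortest-path computation. For each intermediate vertex k = 0, 1, …, 3, update dist[i][j] ← min(dist[i][j], dist[i][k] + dist[k][j]). The final matrix gives, for each (i, j), the minimum total weight of any directed path from i to j (possibly empty when i = j).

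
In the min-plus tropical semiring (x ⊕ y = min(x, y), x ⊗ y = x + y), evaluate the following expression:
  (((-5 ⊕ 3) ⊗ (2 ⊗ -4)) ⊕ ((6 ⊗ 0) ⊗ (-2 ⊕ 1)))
(((-5 ⊕ 3) ⊗ (2 ⊗ -4)) ⊕ ((6 ⊗ 0) ⊗ (-2 ⊕ 1))) = -7

Expand innermost to outermost. Recall ⊕ takes the minimum of its arguments and ⊗ takes their sum. Working out the expression (((-5 ⊕ 3) ⊗ (2 ⊗ -4)) ⊕ ((6 ⊗ 0) ⊗ (-2 ⊕ 1))) gives -7.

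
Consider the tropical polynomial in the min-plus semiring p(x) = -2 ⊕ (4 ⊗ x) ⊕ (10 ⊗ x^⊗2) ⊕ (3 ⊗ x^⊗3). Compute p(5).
p(5) = -2

A tropical monomial a ⊗ x^⊗i evaluates to a + i · x. Evaluating each term at x = 5:
  Term 0 contributes -2 + 0 · 5 = -2
  Term 1 contributes 4 + 1 · 5 = 9
  Term 2 contributes 10 + 2 · 5 = 20
  Term 3 contributes 3 + 3 · 5 = 18
p(5) = ⊕ of these = min[-2, 9, 20, 18] = -2.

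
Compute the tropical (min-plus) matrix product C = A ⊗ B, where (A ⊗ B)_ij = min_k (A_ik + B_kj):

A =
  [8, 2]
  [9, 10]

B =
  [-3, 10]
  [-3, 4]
A ⊗ B =
  [-1, 6]
  [6, 14]

Apply the min-plus product entry-by-entry:
  C[0][0] = min over k of (A[0][0] + B[0][0] = 8 + -3 = 5, A[0][1] + B[1][0] = 2 + -3 = -1) = -1 (attained at k = 1)
  C[0][1] = min over k of (A[0][0] + B[0][1] = 8 + 10 = 18, A[0][1] + B[1][1] = 2 + 4 = 6) = 6 (attained at k = 1)
  C[1][0] = min over k of (A[1][0] + B[0][0] = 9 + -3 = 6, A[1][1] + B[1][0] = 10 + -3 = 7) = 6 (attained at k = 0)
  C[1][1] = min over k of (A[1][0] + B[0][1] = 9 + 10 = 19, A[1][1] + B[1][1] = 10 + 4 = 14) = 14 (attained at k = 1)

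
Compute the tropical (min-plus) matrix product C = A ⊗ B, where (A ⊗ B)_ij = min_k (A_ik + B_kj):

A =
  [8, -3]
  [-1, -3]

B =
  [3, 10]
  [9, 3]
A ⊗ B =
  [6, 0]
  [2, 0]

Apply the min-plus product entry-by-entry:
  C[0][0] = min over k of (A[0][0] + B[0][0] = 8 + 3 = 11, A[0][1] + B[1][0] = -3 + 9 = 6) = 6 (attained at k = 1)
  C[0][1] = min over k of (A[0][0] + B[0][1] = 8 + 10 = 18, A[0][1] + B[1][1] = -3 + 3 = 0) = 0 (attained at k = 1)
  C[1][0] = min over k of (A[1][0] + B[0][0] = -1 + 3 = 2, A[1][1] + B[1][0] = -3 + 9 = 6) = 2 (attained at k = 0)
  C[1][1] = min over k of (A[1][0] + B[0][1] = -1 + 10 = 9, A[1][1] + B[1][1] = -3 + 3 = 0) = 0 (attained at k = 1)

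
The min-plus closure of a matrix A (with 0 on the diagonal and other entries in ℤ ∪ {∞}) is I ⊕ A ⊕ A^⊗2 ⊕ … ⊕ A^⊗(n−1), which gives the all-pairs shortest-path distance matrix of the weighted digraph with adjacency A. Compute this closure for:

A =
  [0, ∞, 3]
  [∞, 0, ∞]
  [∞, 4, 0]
Closure =
  [0, 7, 3]
  [∞, 0, ∞]
  [∞, 4, 0]

This is the Floyd-Warshall all-pairs shortest-path computation. For each intermediate vertex k = 0, 1, …, 2, update dist[i][j] ← min(dist[i][j], dist[i][k] + dist[k][j]). The final matrix gives, for each (i, j), the minimum total weight of any directed path from i to j (possibly empty when i = j).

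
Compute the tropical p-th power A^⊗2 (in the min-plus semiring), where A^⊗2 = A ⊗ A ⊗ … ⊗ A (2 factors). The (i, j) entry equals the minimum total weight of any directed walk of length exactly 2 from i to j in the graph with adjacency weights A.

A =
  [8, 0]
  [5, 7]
A^⊗2 =
  [5, 7]
  [12, 5]

Each entry (A^⊗2)_ij equals the minimum over all length-2 walks i = v_0 → v_1 → … → v_2 = j of Σ_t A[v_t][v_{t+1}]. For example, for (i, j) = (0, 1) we minimise over 2 possible intermediate vertex sequences; the minimum is 7, attained along the walk 0 → 1 → 1.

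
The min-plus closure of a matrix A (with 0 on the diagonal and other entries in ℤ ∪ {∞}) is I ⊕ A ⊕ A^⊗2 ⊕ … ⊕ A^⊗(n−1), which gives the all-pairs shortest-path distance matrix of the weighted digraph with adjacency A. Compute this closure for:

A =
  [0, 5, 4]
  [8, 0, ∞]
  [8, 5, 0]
Closure =
  [0, 5, 4]
  [8, 0, 12]
  [8, 5, 0]

This is the Floyd-Warshall all-pairs shortest-path computation. For each intermediate vertex k = 0, 1, …, 2, update dist[i][j] ← min(dist[i][j], dist[i][k] + dist[k][j]). The final matrix gives, for each (i, j), the minimum total weight of any directed path from i to j (possibly empty when i = j).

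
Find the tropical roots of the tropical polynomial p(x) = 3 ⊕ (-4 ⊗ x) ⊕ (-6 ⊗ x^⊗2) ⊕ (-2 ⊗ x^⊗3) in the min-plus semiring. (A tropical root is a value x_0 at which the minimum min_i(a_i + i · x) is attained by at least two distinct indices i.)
Roots: {-4, 2, 7}

Each tropical root is a break point of the lower envelope of the lines y = a_i + i · x (there are 4 lines, with slopes 0, 1, ..., 3). Only the lines that attain the minimum somewhere contribute to roots; other lines are dominated. Here the surviving (envelope) indices are i = 3, i = 2, i = 1, i = 0.
Intersections between consecutive envelope lines give the roots: for adjacent envelope indices i < j the intersection is x = (a_i − a_j) / (j − i). Reading off the sorted break points: {-4, 2, 7}.
Verification: at each break x_0, at least two indices attain the minimum of min_i(a_i + i · x_0).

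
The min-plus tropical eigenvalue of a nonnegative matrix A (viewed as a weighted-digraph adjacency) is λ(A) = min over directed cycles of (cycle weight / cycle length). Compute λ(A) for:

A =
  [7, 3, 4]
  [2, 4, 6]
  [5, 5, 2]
λ(A) = 2

Enumerate directed cycles and compute their means (weight / length). Sample:
  cycle 0 → 0: weight = 7, length = 1, mean = 7/1 ≈ 7.000
  cycle 1 → 1: weight = 4, length = 1, mean = 4/1 ≈ 4.000
  cycle 2 → 2: weight = 2, length = 1, mean = 2/1 ≈ 2.000
  cycle 0 → 1 → 0: weight = 5, length = 2, mean = 5/2 ≈ 2.500
  cycle 0 → 2 → 0: weight = 9, length = 2, mean = 9/2 ≈ 4.500
  cycle 1 → 0 → 1: weight = 5, length = 2, mean = 5/2 ≈ 2.500
Minimum mean = 2.000, attained e.g. along the cycle 2 → 2 with weight 2 and length 1. So λ(A) = 2/1 = 2.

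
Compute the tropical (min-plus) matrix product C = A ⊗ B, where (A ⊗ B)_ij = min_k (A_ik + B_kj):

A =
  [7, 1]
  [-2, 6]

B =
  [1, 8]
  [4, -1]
A ⊗ B =
  [5, 0]
  [-1, 5]

Apply the min-plus product entry-by-entry:
  C[0][0] = min over k of (A[0][0] + B[0][0] = 7 + 1 = 8, A[0][1] + B[1][0] = 1 + 4 = 5) = 5 (attained at k = 1)
  C[0][1] = min over k of (A[0][0] + B[0][1] = 7 + 8 = 15, A[0][1] + B[1][1] = 1 + -1 = 0) = 0 (attained at k = 1)
  C[1][0] = min over k of (A[1][0] + B[0][0] = -2 + 1 = -1, A[1][1] + B[1][0] = 6 + 4 = 10) = -1 (attained at k = 0)
  C[1][1] = min over k of (A[1][0] + B[0][1] = -2 + 8 = 6, A[1][1] + B[1][1] = 6 + -1 = 5) = 5 (attained at k = 1)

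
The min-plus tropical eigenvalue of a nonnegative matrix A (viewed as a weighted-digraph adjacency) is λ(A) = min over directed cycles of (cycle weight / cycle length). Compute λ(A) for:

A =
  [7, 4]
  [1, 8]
λ(A) = 5/2

Enumerate directed cycles and compute their means (weight / length). Sample:
  cycle 0 → 0: weight = 7, length = 1, mean = 7/1 ≈ 7.000
  cycle 1 → 1: weight = 8, length = 1, mean = 8/1 ≈ 8.000
  cycle 0 → 1 → 0: weight = 5, length = 2, mean = 5/2 ≈ 2.500
  cycle 1 → 0 → 1: weight = 5, length = 2, mean = 5/2 ≈ 2.500
Minimum mean = 2.500, attained e.g. along the cycle 0 → 1 → 0 with weight 5 and length 2. So λ(A) = 5/2 = 5/2.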